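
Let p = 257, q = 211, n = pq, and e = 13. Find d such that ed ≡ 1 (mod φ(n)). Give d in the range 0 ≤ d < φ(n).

φ(n) = (p−1)(q−1) = 256·210 = 53760.
Need d with 13·d ≡ 1 (mod 53760). Apply the extended Euclidean algorithm:
53760 = 4135×13 + 5
13 = 2×5 + 3
5 = 1×3 + 2
3 = 1×2 + 1
2 = 2×1 + 0
Back-substitute:
1 = 3 − 2
1 = −5 + 2·3
1 = 2·13 − 5·5
1 = −5·53760 + 20677·13
So 13·20677 ≡ 1 (mod 53760), hence d = 20677.

20677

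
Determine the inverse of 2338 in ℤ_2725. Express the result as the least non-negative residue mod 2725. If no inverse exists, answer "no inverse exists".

Run Euclid on (2725, 2338):
2725 = 1*2338 + 387
2338 = 6*387 + 16
387 = 24*16 + 3
16 = 5*3 + 1
3 = 3*1 + 0
Since gcd(2338, 2725) = 1, back-substitute to write 1 as a combination:
1 = 16 − 5·3
1 = −5·387 + 121·16
1 = 121·2338 − 731·387
1 = −731·2725 + 852·2338
So 2338·852 ≡ 1 (mod 2725).

852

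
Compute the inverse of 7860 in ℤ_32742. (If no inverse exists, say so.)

no inverse exists

Compute gcd(7860, 32742):
32742 = 4·7860 + 1302
7860 = 6·1302 + 48
1302 = 27·48 + 6
48 = 8·6 + 0
The gcd is 6, not 1, hence no inverse exists.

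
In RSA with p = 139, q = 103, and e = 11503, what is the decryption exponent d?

9415

φ(n) = (p−1)(q−1) = 138·102 = 14076.
Need d with 11503·d ≡ 1 (mod 14076). Apply the extended Euclidean algorithm:
14076 = 1×11503 + 2573
11503 = 4×2573 + 1211
2573 = 2×1211 + 151
1211 = 8×151 + 3
151 = 50×3 + 1
3 = 3×1 + 0
Back-substitute:
1 = 151 − 50·3
1 = −50·1211 + 401·151
1 = 401·2573 − 852·1211
1 = −852·11503 + 3809·2573
1 = 3809·14076 − 4661·11503
So 11503·(-4661) ≡ 1 (mod 14076), hence d ≡ -4661 ≡ 9415 (mod 14076).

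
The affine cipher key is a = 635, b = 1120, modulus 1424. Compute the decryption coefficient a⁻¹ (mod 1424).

675

Run Euclid on (1424, 635):
1424 = 2×635 + 154
635 = 4×154 + 19
154 = 8×19 + 2
19 = 9×2 + 1
2 = 2×1 + 0
Since gcd(635, 1424) = 1, back-substitute to write 1 as a combination:
1 = 19 − 9·2
1 = −9·154 + 73·19
1 = 73·635 − 301·154
1 = −301·1424 + 675·635
So 635·675 ≡ 1 (mod 1424).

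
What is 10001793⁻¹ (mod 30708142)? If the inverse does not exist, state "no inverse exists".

7248779

Apply the Euclidean algorithm to 30708142 and 10001793:
30708142 = 3×10001793 + 702763
10001793 = 14×702763 + 163111
702763 = 4×163111 + 50319
163111 = 3×50319 + 12154
50319 = 4×12154 + 1703
12154 = 7×1703 + 233
1703 = 7×233 + 72
233 = 3×72 + 17
72 = 4×17 + 4
17 = 4×4 + 1
4 = 4×1 + 0
gcd = 1, so the inverse exists. Back-substitute:
1 = 17 − 4·4
1 = −4·72 + 17·17
1 = 17·233 − 55·72
1 = −55·1703 + 402·233
1 = 402·12154 − 2869·1703
1 = −2869·50319 + 11878·12154
1 = 11878·163111 − 38503·50319
1 = −38503·702763 + 165890·163111
1 = 165890·10001793 − 2360963·702763
1 = −2360963·30708142 + 7248779·10001793
So 10001793·7248779 ≡ 1 (mod 30708142).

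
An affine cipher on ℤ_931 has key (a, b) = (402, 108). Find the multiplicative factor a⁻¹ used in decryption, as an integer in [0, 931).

Apply the Euclidean algorithm to 931 and 402:
931 = 2*402 + 127
402 = 3*127 + 21
127 = 6*21 + 1
21 = 21*1 + 0
Since gcd(402, 931) = 1, back-substitute to write 1 as a combination:
1 = 127 − 6·21
1 = −6·402 + 19·127
1 = 19·931 − 44·402
Hence 402⁻¹ ≡ -44 ≡ 887 (mod 931).

887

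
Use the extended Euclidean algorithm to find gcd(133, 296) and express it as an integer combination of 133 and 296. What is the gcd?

Repeated division:
296 = 2×133 + 30
133 = 4×30 + 13
30 = 2×13 + 4
13 = 3×4 + 1
4 = 4×1 + 0
gcd(133, 296) = 1.
Working backward:
1 = 13 − 3·4
1 = −3·30 + 7·13
1 = 7·133 − 31·30
1 = −31·296 + 69·133
So 1 = (-31)·296 + (69)·133.

1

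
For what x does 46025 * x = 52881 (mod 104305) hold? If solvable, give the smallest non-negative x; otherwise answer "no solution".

no solution

gcd(46025, 104305):
104305 = 2·46025 + 12255
46025 = 3·12255 + 9260
12255 = 1·9260 + 2995
9260 = 3·2995 + 275
2995 = 10·275 + 245
275 = 1·245 + 30
245 = 8·30 + 5
30 = 6·5 + 0
gcd = 5, but 5 ∤ 52881, so the congruence has no solution.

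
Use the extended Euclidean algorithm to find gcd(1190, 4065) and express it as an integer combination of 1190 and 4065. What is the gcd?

Repeated division:
4065 = 3·1190 + 495
1190 = 2·495 + 200
495 = 2·200 + 95
200 = 2·95 + 10
95 = 9·10 + 5
10 = 2·5 + 0
gcd(1190, 4065) = 5.
Working backward:
5 = 95 − 9·10
5 = −9·200 + 19·95
5 = 19·495 − 47·200
5 = −47·1190 + 113·495
5 = 113·4065 − 386·1190
So 5 = (113)·4065 + (-386)·1190.

5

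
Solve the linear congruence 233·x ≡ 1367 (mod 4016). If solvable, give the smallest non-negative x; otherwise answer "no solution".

1695

First find gcd(233, 4016):
4016 = 17·233 + 55
233 = 4·55 + 13
55 = 4·13 + 3
13 = 4·3 + 1
3 = 3·1 + 0
gcd = 1, so a unique solution mod 4016 exists.
Back-substitute for the Bézout coefficients:
1 = 13 − 4·3
1 = −4·55 + 17·13
1 = 17·233 − 72·55
1 = −72·4016 + 1241·233
So 233·(1241) ≡ 1 (mod 4016), giving 233⁻¹ ≡ 1241.
x ≡ 233⁻¹·1367 ≡ 1241·1367 ≡ 1695 (mod 4016).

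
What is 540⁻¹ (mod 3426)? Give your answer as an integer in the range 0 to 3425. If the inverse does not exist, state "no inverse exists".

Euclidean algorithm on 3426, 540:
3426 = 6*540 + 186
540 = 2*186 + 168
186 = 1*168 + 18
168 = 9*18 + 6
18 = 3*6 + 0
Since gcd = 6 > 1, 540 is not a unit mod 3426.

no inverse exists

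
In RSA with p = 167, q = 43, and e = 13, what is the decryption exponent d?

1609

φ(n) = (p−1)(q−1) = 166·42 = 6972.
Need d with 13·d ≡ 1 (mod 6972). Apply the extended Euclidean algorithm:
6972 = 536×13 + 4
13 = 3×4 + 1
4 = 4×1 + 0
Back-substitute:
1 = 13 − 3·4
1 = −3·6972 + 1609·13
So 13·1609 ≡ 1 (mod 6972), hence d = 1609.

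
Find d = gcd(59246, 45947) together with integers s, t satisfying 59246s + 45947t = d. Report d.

Euclidean algorithm:
59246 = 1×45947 + 13299
45947 = 3×13299 + 6050
13299 = 2×6050 + 1199
6050 = 5×1199 + 55
1199 = 21×55 + 44
55 = 1×44 + 11
44 = 4×11 + 0
gcd(59246, 45947) = 11.
Express as a combination:
11 = 55 − 44
11 = −1199 + 22·55
11 = 22·6050 − 111·1199
11 = −111·13299 + 244·6050
11 = 244·45947 − 843·13299
11 = −843·59246 + 1087·45947
So 11 = (-843)·59246 + (1087)·45947.

11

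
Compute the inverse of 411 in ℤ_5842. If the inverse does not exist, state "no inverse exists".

199

gcd(5842, 411) by repeated division:
5842 = 14×411 + 88
411 = 4×88 + 59
88 = 1×59 + 29
59 = 2×29 + 1
29 = 29×1 + 0
The gcd is 1. Working backward:
1 = 59 − 2·29
1 = −2·88 + 3·59
1 = 3·411 − 14·88
1 = −14·5842 + 199·411
So 411·199 ≡ 1 (mod 5842).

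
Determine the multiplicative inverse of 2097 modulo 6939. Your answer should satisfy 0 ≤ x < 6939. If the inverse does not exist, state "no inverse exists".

Compute gcd(2097, 6939):
6939 = 3×2097 + 648
2097 = 3×648 + 153
648 = 4×153 + 36
153 = 4×36 + 9
36 = 4×9 + 0
Since gcd = 9 > 1, 2097 is not a unit mod 6939.

no inverse exists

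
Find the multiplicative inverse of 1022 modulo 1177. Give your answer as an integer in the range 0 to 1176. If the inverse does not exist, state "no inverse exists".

934

Run Euclid on (1177, 1022):
1177 = 1*1022 + 155
1022 = 6*155 + 92
155 = 1*92 + 63
92 = 1*63 + 29
63 = 2*29 + 5
29 = 5*5 + 4
5 = 1*4 + 1
4 = 4*1 + 0
The gcd is 1. Working backward:
1 = 5 − 4
1 = −29 + 6·5
1 = 6·63 − 13·29
1 = −13·92 + 19·63
1 = 19·155 − 32·92
1 = −32·1022 + 211·155
1 = 211·1177 − 243·1022
Hence 1022⁻¹ ≡ -243 ≡ 934 (mod 1177).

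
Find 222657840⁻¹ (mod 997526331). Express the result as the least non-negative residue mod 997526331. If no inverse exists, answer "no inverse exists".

Euclidean algorithm on 997526331, 222657840:
997526331 = 4*222657840 + 106894971
222657840 = 2*106894971 + 8867898
106894971 = 12*8867898 + 480195
8867898 = 18*480195 + 224388
480195 = 2*224388 + 31419
224388 = 7*31419 + 4455
31419 = 7*4455 + 234
4455 = 19*234 + 9
234 = 26*9 + 0
Since gcd = 9 > 1, 222657840 is not a unit mod 997526331.

no inverse exists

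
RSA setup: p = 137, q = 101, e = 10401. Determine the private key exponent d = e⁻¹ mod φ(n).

8001

φ(n) = (p−1)(q−1) = 136·100 = 13600.
Need d with 10401·d ≡ 1 (mod 13600). Apply the extended Euclidean algorithm:
13600 = 1*10401 + 3199
10401 = 3*3199 + 804
3199 = 3*804 + 787
804 = 1*787 + 17
787 = 46*17 + 5
17 = 3*5 + 2
5 = 2*2 + 1
2 = 2*1 + 0
Back-substitute:
1 = 5 − 2·2
1 = −2·17 + 7·5
1 = 7·787 − 324·17
1 = −324·804 + 331·787
1 = 331·3199 − 1317·804
1 = −1317·10401 + 4282·3199
1 = 4282·13600 − 5599·10401
So 10401·(-5599) ≡ 1 (mod 13600), hence d ≡ -5599 ≡ 8001 (mod 13600).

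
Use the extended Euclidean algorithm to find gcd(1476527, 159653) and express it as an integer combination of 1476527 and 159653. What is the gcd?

Apply Euclid's algorithm to 1476527 and 159653:
1476527 = 9·159653 + 39650
159653 = 4·39650 + 1053
39650 = 37·1053 + 689
1053 = 1·689 + 364
689 = 1·364 + 325
364 = 1·325 + 39
325 = 8·39 + 13
39 = 3·13 + 0
gcd(1476527, 159653) = 13.
Express as a combination:
13 = 325 − 8·39
13 = −8·364 + 9·325
13 = 9·689 − 17·364
13 = −17·1053 + 26·689
13 = 26·39650 − 979·1053
13 = −979·159653 + 3942·39650
13 = 3942·1476527 − 36457·159653
So 13 = (3942)·1476527 + (-36457)·159653.

13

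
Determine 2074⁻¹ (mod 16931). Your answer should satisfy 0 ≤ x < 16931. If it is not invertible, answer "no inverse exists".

8890

Run Euclid on (16931, 2074):
16931 = 8·2074 + 339
2074 = 6·339 + 40
339 = 8·40 + 19
40 = 2·19 + 2
19 = 9·2 + 1
2 = 2·1 + 0
Since gcd(2074, 16931) = 1, back-substitute to write 1 as a combination:
1 = 19 − 9·2
1 = −9·40 + 19·19
1 = 19·339 − 161·40
1 = −161·2074 + 985·339
1 = 985·16931 − 8041·2074
Hence 2074⁻¹ ≡ -8041 ≡ 8890 (mod 16931).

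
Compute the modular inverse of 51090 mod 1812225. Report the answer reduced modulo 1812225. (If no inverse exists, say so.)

Euclidean algorithm on 1812225, 51090:
1812225 = 35·51090 + 24075
51090 = 2·24075 + 2940
24075 = 8·2940 + 555
2940 = 5·555 + 165
555 = 3·165 + 60
165 = 2·60 + 45
60 = 1·45 + 15
45 = 3·15 + 0
gcd(51090, 1812225) = 15 ≠ 1, so 51090 has no multiplicative inverse modulo 1812225.

no inverse exists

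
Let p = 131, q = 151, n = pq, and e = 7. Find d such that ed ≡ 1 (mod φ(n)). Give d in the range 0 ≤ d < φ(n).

11143

φ(n) = (p−1)(q−1) = 130·150 = 19500.
Need d with 7·d ≡ 1 (mod 19500). Apply the extended Euclidean algorithm:
19500 = 2785×7 + 5
7 = 1×5 + 2
5 = 2×2 + 1
2 = 2×1 + 0
Back-substitute:
1 = 5 − 2·2
1 = −2·7 + 3·5
1 = 3·19500 − 8357·7
So 7·(-8357) ≡ 1 (mod 19500), hence d ≡ -8357 ≡ 11143 (mod 19500).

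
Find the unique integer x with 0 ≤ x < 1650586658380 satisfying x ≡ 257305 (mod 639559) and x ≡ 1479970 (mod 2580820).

Write x = 257305 + 639559·k. Then 639559·k ≡ 1479970 − 257305 ≡ 1222665 (mod 2580820).
Need 639559⁻¹ mod 2580820. Extended Euclid on (2580820, 639559):
2580820 = 4·639559 + 22584
639559 = 28·22584 + 7207
22584 = 3·7207 + 963
7207 = 7·963 + 466
963 = 2·466 + 31
466 = 15·31 + 1
31 = 31·1 + 0
Back-substitute:
1 = 466 − 15·31
1 = −15·963 + 31·466
1 = 31·7207 − 232·963
1 = −232·22584 + 727·7207
1 = 727·639559 − 20588·22584
1 = −20588·2580820 + 83079·639559
639559⁻¹ ≡ 83079 (mod 2580820), so k ≡ 83079·1222665 ≡ 1871975 (mod 2580820).
x = 257305 + 639559·1871975 = 1197238716330.

1197238716330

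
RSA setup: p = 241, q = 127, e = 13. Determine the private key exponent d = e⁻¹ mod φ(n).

φ(n) = (p−1)(q−1) = 240·126 = 30240.
Need d with 13·d ≡ 1 (mod 30240). Apply the extended Euclidean algorithm:
30240 = 2326·13 + 2
13 = 6·2 + 1
2 = 2·1 + 0
Back-substitute:
1 = 13 − 6·2
1 = −6·30240 + 13957·13
So 13·13957 ≡ 1 (mod 30240), hence d = 13957.

13957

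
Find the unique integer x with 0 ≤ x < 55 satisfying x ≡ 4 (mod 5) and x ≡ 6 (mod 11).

Write x = 4 + 5·k. Then 5·k ≡ 6 − 4 ≡ 2 (mod 11).
Need 5⁻¹ mod 11. Extended Euclid on (11, 5):
11 = 2·5 + 1
5 = 5·1 + 0
Back-substitute:
1 = 11 − 2·5
5⁻¹ ≡ 9 (mod 11), so k ≡ 9·2 ≡ 7 (mod 11).
x = 4 + 5·7 = 39.

39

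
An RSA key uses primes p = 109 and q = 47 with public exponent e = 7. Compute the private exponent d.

2839

φ(n) = (p−1)(q−1) = 108·46 = 4968.
Need d with 7·d ≡ 1 (mod 4968). Apply the extended Euclidean algorithm:
4968 = 709*7 + 5
7 = 1*5 + 2
5 = 2*2 + 1
2 = 2*1 + 0
Back-substitute:
1 = 5 − 2·2
1 = −2·7 + 3·5
1 = 3·4968 − 2129·7
So 7·(-2129) ≡ 1 (mod 4968), hence d ≡ -2129 ≡ 2839 (mod 4968).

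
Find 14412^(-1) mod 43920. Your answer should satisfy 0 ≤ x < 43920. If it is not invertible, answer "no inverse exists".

Euclidean algorithm on 43920, 14412:
43920 = 3·14412 + 684
14412 = 21·684 + 48
684 = 14·48 + 12
48 = 4·12 + 0
The gcd is 12, not 1, hence no inverse exists.

no inverse exists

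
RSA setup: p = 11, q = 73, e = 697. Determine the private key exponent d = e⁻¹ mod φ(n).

φ(n) = (p−1)(q−1) = 10·72 = 720.
Need d with 697·d ≡ 1 (mod 720). Apply the extended Euclidean algorithm:
720 = 1*697 + 23
697 = 30*23 + 7
23 = 3*7 + 2
7 = 3*2 + 1
2 = 2*1 + 0
Back-substitute:
1 = 7 − 3·2
1 = −3·23 + 10·7
1 = 10·697 − 303·23
1 = −303·720 + 313·697
So 697·313 ≡ 1 (mod 720), hence d = 313.

313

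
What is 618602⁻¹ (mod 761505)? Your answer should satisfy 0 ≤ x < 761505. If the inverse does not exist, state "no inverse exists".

525923

gcd(761505, 618602) by repeated division:
761505 = 1*618602 + 142903
618602 = 4*142903 + 46990
142903 = 3*46990 + 1933
46990 = 24*1933 + 598
1933 = 3*598 + 139
598 = 4*139 + 42
139 = 3*42 + 13
42 = 3*13 + 3
13 = 4*3 + 1
3 = 3*1 + 0
The gcd is 1. Working backward:
1 = 13 − 4·3
1 = −4·42 + 13·13
1 = 13·139 − 43·42
1 = −43·598 + 185·139
1 = 185·1933 − 598·598
1 = −598·46990 + 14537·1933
1 = 14537·142903 − 44209·46990
1 = −44209·618602 + 191373·142903
1 = 191373·761505 − 235582·618602
So 618602·(-235582) ≡ 1 (mod 761505), and -235582 ≡ 525923 (mod 761505).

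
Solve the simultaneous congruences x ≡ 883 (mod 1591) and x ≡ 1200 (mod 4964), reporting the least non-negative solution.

75660

Write x = 883 + 1591·k. Then 1591·k ≡ 1200 − 883 ≡ 317 (mod 4964).
Need 1591⁻¹ mod 4964. Extended Euclid on (4964, 1591):
4964 = 3*1591 + 191
1591 = 8*191 + 63
191 = 3*63 + 2
63 = 31*2 + 1
2 = 2*1 + 0
Back-substitute:
1 = 63 − 31·2
1 = −31·191 + 94·63
1 = 94·1591 − 783·191
1 = −783·4964 + 2443·1591
1591⁻¹ ≡ 2443 (mod 4964), so k ≡ 2443·317 ≡ 47 (mod 4964).
x = 883 + 1591·47 = 75660.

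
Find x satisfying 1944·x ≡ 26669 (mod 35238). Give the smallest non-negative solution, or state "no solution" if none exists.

gcd(1944, 35238):
35238 = 18×1944 + 246
1944 = 7×246 + 222
246 = 1×222 + 24
222 = 9×24 + 6
24 = 4×6 + 0
gcd = 6, but 6 ∤ 26669, so the congruence has no solution.

no solution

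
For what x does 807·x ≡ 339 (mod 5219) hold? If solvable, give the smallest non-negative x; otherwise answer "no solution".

2348

First find gcd(807, 5219):
5219 = 6·807 + 377
807 = 2·377 + 53
377 = 7·53 + 6
53 = 8·6 + 5
6 = 1·5 + 1
5 = 5·1 + 0
gcd = 1, so a unique solution mod 5219 exists.
Back-substitute for the Bézout coefficients:
1 = 6 − 5
1 = −53 + 9·6
1 = 9·377 − 64·53
1 = −64·807 + 137·377
1 = 137·5219 − 886·807
So 807·(-886) ≡ 1 (mod 5219), giving 807⁻¹ ≡ 4333.
x ≡ 807⁻¹·339 ≡ 4333·339 ≡ 2348 (mod 5219).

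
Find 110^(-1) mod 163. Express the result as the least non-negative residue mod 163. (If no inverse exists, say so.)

Extended Euclidean algorithm:
163 = 1·110 + 53
110 = 2·53 + 4
53 = 13·4 + 1
4 = 4·1 + 0
gcd = 1, so the inverse exists. Back-substitute:
1 = 53 − 13·4
1 = −13·110 + 27·53
1 = 27·163 − 40·110
Hence 110⁻¹ ≡ -40 ≡ 123 (mod 163).

123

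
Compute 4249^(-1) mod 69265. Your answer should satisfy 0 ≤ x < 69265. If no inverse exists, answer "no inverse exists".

Euclidean algorithm on 69265, 4249:
69265 = 16*4249 + 1281
4249 = 3*1281 + 406
1281 = 3*406 + 63
406 = 6*63 + 28
63 = 2*28 + 7
28 = 4*7 + 0
The gcd is 7, not 1, hence no inverse exists.

no inverse exists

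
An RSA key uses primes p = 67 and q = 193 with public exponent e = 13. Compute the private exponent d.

8773

φ(n) = (p−1)(q−1) = 66·192 = 12672.
Need d with 13·d ≡ 1 (mod 12672). Apply the extended Euclidean algorithm:
12672 = 974×13 + 10
13 = 1×10 + 3
10 = 3×3 + 1
3 = 3×1 + 0
Back-substitute:
1 = 10 − 3·3
1 = −3·13 + 4·10
1 = 4·12672 − 3899·13
So 13·(-3899) ≡ 1 (mod 12672), hence d ≡ -3899 ≡ 8773 (mod 12672).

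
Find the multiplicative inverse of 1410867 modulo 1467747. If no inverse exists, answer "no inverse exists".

Euclidean algorithm on 1467747, 1410867:
1467747 = 1·1410867 + 56880
1410867 = 24·56880 + 45747
56880 = 1·45747 + 11133
45747 = 4·11133 + 1215
11133 = 9·1215 + 198
1215 = 6·198 + 27
198 = 7·27 + 9
27 = 3·9 + 0
gcd(1410867, 1467747) = 9 ≠ 1, so 1410867 has no multiplicative inverse modulo 1467747.

no inverse exists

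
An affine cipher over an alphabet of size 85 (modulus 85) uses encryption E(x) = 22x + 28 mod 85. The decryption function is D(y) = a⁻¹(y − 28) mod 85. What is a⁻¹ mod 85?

58

gcd(85, 22) by repeated division:
85 = 3×22 + 19
22 = 1×19 + 3
19 = 6×3 + 1
3 = 3×1 + 0
gcd = 1, so the inverse exists. Back-substitute:
1 = 19 − 6·3
1 = −6·22 + 7·19
1 = 7·85 − 27·22
Thus 22·(-27) ≡ 1 (mod 85); reducing, -27 mod 85 = 58.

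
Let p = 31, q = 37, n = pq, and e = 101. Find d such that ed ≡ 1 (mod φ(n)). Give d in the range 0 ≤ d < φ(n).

941

φ(n) = (p−1)(q−1) = 30·36 = 1080.
Need d with 101·d ≡ 1 (mod 1080). Apply the extended Euclidean algorithm:
1080 = 10*101 + 70
101 = 1*70 + 31
70 = 2*31 + 8
31 = 3*8 + 7
8 = 1*7 + 1
7 = 7*1 + 0
Back-substitute:
1 = 8 − 7
1 = −31 + 4·8
1 = 4·70 − 9·31
1 = −9·101 + 13·70
1 = 13·1080 − 139·101
So 101·(-139) ≡ 1 (mod 1080), hence d ≡ -139 ≡ 941 (mod 1080).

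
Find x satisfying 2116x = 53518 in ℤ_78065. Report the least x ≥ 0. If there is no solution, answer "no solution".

First find gcd(2116, 78065):
78065 = 36×2116 + 1889
2116 = 1×1889 + 227
1889 = 8×227 + 73
227 = 3×73 + 8
73 = 9×8 + 1
8 = 8×1 + 0
gcd = 1, so a unique solution mod 78065 exists.
Back-substitute for the Bézout coefficients:
1 = 73 − 9·8
1 = −9·227 + 28·73
1 = 28·1889 − 233·227
1 = −233·2116 + 261·1889
1 = 261·78065 − 9629·2116
So 2116·(-9629) ≡ 1 (mod 78065), giving 2116⁻¹ ≡ 68436.
x ≡ 2116⁻¹·53518 ≡ 68436·53518 ≡ 60308 (mod 78065).

60308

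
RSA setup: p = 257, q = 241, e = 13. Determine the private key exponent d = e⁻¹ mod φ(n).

φ(n) = (p−1)(q−1) = 256·240 = 61440.
Need d with 13·d ≡ 1 (mod 61440). Apply the extended Euclidean algorithm:
61440 = 4726×13 + 2
13 = 6×2 + 1
2 = 2×1 + 0
Back-substitute:
1 = 13 − 6·2
1 = −6·61440 + 28357·13
So 13·28357 ≡ 1 (mod 61440), hence d = 28357.

28357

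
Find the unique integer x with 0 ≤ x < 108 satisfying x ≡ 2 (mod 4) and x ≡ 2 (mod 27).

Write x = 2 + 4·k. Then 4·k ≡ 2 − 2 ≡ 0 (mod 27).
Need 4⁻¹ mod 27. Extended Euclid on (27, 4):
27 = 6*4 + 3
4 = 1*3 + 1
3 = 3*1 + 0
Back-substitute:
1 = 4 − 3
1 = −27 + 7·4
4⁻¹ ≡ 7 (mod 27), so k ≡ 7·0 ≡ 0 (mod 27).
x = 2 + 4·0 = 2.

2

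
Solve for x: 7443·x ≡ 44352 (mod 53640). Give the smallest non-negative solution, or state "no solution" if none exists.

First find gcd(7443, 53640):
53640 = 7·7443 + 1539
7443 = 4·1539 + 1287
1539 = 1·1287 + 252
1287 = 5·252 + 27
252 = 9·27 + 9
27 = 3·9 + 0
gcd = 9 and 9 | 44352, so solutions exist. Divide through by 9: 827x ≡ 4928 (mod 5960).
Now find 827⁻¹ mod 5960:
5960 = 7·827 + 171
827 = 4·171 + 143
171 = 1·143 + 28
143 = 5·28 + 3
28 = 9·3 + 1
3 = 3·1 + 0
Back-substitute:
1 = 28 − 9·3
1 = −9·143 + 46·28
1 = 46·171 − 55·143
1 = −55·827 + 266·171
1 = 266·5960 − 1917·827
So 827·(-1917) ≡ 1 (mod 5960), i.e. 827⁻¹ ≡ 4043.
Then x ≡ 4043·4928 ≡ 5584 (mod 5960); the smallest non-negative solution is x = 5584.

5584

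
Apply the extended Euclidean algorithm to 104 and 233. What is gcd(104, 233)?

Euclidean algorithm:
233 = 2×104 + 25
104 = 4×25 + 4
25 = 6×4 + 1
4 = 4×1 + 0
gcd(104, 233) = 1.
Back-substituting:
1 = 25 − 6·4
1 = −6·104 + 25·25
1 = 25·233 − 56·104
So 1 = (25)·233 + (-56)·104.

1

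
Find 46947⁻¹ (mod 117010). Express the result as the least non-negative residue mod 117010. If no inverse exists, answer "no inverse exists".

Apply the Euclidean algorithm to 117010 and 46947:
117010 = 2·46947 + 23116
46947 = 2·23116 + 715
23116 = 32·715 + 236
715 = 3·236 + 7
236 = 33·7 + 5
7 = 1·5 + 2
5 = 2·2 + 1
2 = 2·1 + 0
Since gcd(46947, 117010) = 1, back-substitute to write 1 as a combination:
1 = 5 − 2·2
1 = −2·7 + 3·5
1 = 3·236 − 101·7
1 = −101·715 + 306·236
1 = 306·23116 − 9893·715
1 = −9893·46947 + 20092·23116
1 = 20092·117010 − 50077·46947
Hence 46947⁻¹ ≡ -50077 ≡ 66933 (mod 117010).

66933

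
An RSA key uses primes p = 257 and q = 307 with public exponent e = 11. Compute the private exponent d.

φ(n) = (p−1)(q−1) = 256·306 = 78336.
Need d with 11·d ≡ 1 (mod 78336). Apply the extended Euclidean algorithm:
78336 = 7121·11 + 5
11 = 2·5 + 1
5 = 5·1 + 0
Back-substitute:
1 = 11 − 2·5
1 = −2·78336 + 14243·11
So 11·14243 ≡ 1 (mod 78336), hence d = 14243.

14243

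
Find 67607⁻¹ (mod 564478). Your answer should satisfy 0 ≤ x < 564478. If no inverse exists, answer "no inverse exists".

147225

Run Euclid on (564478, 67607):
564478 = 8*67607 + 23622
67607 = 2*23622 + 20363
23622 = 1*20363 + 3259
20363 = 6*3259 + 809
3259 = 4*809 + 23
809 = 35*23 + 4
23 = 5*4 + 3
4 = 1*3 + 1
3 = 3*1 + 0
Since gcd(67607, 564478) = 1, back-substitute to write 1 as a combination:
1 = 4 − 3
1 = −23 + 6·4
1 = 6·809 − 211·23
1 = −211·3259 + 850·809
1 = 850·20363 − 5311·3259
1 = −5311·23622 + 6161·20363
1 = 6161·67607 − 17633·23622
1 = −17633·564478 + 147225·67607
So 67607·147225 ≡ 1 (mod 564478).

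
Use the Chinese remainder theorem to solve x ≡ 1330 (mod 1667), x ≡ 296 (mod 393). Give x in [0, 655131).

Write x = 1330 + 1667·k. Then 1667·k ≡ 296 − 1330 ≡ 145 (mod 393).
Need 1667⁻¹ mod 393. Extended Euclid on (393, 95):
393 = 4×95 + 13
95 = 7×13 + 4
13 = 3×4 + 1
4 = 4×1 + 0
Back-substitute:
1 = 13 − 3·4
1 = −3·95 + 22·13
1 = 22·393 − 91·95
1667⁻¹ ≡ 302 (mod 393), so k ≡ 302·145 ≡ 167 (mod 393).
x = 1330 + 1667·167 = 279719.

279719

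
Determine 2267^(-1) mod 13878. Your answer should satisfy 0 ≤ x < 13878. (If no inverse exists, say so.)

Extended Euclidean algorithm:
13878 = 6*2267 + 276
2267 = 8*276 + 59
276 = 4*59 + 40
59 = 1*40 + 19
40 = 2*19 + 2
19 = 9*2 + 1
2 = 2*1 + 0
gcd = 1, so the inverse exists. Back-substitute:
1 = 19 − 9·2
1 = −9·40 + 19·19
1 = 19·59 − 28·40
1 = −28·276 + 131·59
1 = 131·2267 − 1076·276
1 = −1076·13878 + 6587·2267
So 2267·6587 ≡ 1 (mod 13878).

6587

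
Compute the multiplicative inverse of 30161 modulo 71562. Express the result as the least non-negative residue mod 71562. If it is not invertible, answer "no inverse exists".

Extended Euclidean algorithm:
71562 = 2·30161 + 11240
30161 = 2·11240 + 7681
11240 = 1·7681 + 3559
7681 = 2·3559 + 563
3559 = 6·563 + 181
563 = 3·181 + 20
181 = 9·20 + 1
20 = 20·1 + 0
The gcd is 1. Working backward:
1 = 181 − 9·20
1 = −9·563 + 28·181
1 = 28·3559 − 177·563
1 = −177·7681 + 382·3559
1 = 382·11240 − 559·7681
1 = −559·30161 + 1500·11240
1 = 1500·71562 − 3559·30161
So 30161·(-3559) ≡ 1 (mod 71562), and -3559 ≡ 68003 (mod 71562).

68003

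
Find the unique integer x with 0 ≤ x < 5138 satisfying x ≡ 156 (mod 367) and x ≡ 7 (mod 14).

4193

Write x = 156 + 367·k. Then 367·k ≡ 7 − 156 ≡ 5 (mod 14).
Need 367⁻¹ mod 14. Extended Euclid on (14, 3):
14 = 4·3 + 2
3 = 1·2 + 1
2 = 2·1 + 0
Back-substitute:
1 = 3 − 2
1 = −14 + 5·3
367⁻¹ ≡ 5 (mod 14), so k ≡ 5·5 ≡ 11 (mod 14).
x = 156 + 367·11 = 4193.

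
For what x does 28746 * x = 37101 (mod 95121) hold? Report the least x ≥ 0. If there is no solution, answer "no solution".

no solution

gcd(28746, 95121):
95121 = 3×28746 + 8883
28746 = 3×8883 + 2097
8883 = 4×2097 + 495
2097 = 4×495 + 117
495 = 4×117 + 27
117 = 4×27 + 9
27 = 3×9 + 0
gcd = 9, but 9 ∤ 37101, so the congruence has no solution.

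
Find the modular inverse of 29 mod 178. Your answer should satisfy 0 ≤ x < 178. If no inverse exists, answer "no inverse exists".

43

Extended Euclidean algorithm:
178 = 6·29 + 4
29 = 7·4 + 1
4 = 4·1 + 0
Since gcd(29, 178) = 1, back-substitute to write 1 as a combination:
1 = 29 − 7·4
1 = −7·178 + 43·29
So 29·43 ≡ 1 (mod 178).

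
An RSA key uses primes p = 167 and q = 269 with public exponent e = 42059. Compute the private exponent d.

24451

φ(n) = (p−1)(q−1) = 166·268 = 44488.
Need d with 42059·d ≡ 1 (mod 44488). Apply the extended Euclidean algorithm:
44488 = 1·42059 + 2429
42059 = 17·2429 + 766
2429 = 3·766 + 131
766 = 5·131 + 111
131 = 1·111 + 20
111 = 5·20 + 11
20 = 1·11 + 9
11 = 1·9 + 2
9 = 4·2 + 1
2 = 2·1 + 0
Back-substitute:
1 = 9 − 4·2
1 = −4·11 + 5·9
1 = 5·20 − 9·11
1 = −9·111 + 50·20
1 = 50·131 − 59·111
1 = −59·766 + 345·131
1 = 345·2429 − 1094·766
1 = −1094·42059 + 18943·2429
1 = 18943·44488 − 20037·42059
So 42059·(-20037) ≡ 1 (mod 44488), hence d ≡ -20037 ≡ 24451 (mod 44488).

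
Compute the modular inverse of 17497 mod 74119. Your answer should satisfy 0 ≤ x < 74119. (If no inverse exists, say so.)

gcd(74119, 17497) by repeated division:
74119 = 4·17497 + 4131
17497 = 4·4131 + 973
4131 = 4·973 + 239
973 = 4·239 + 17
239 = 14·17 + 1
17 = 17·1 + 0
gcd = 1, so the inverse exists. Back-substitute:
1 = 239 − 14·17
1 = −14·973 + 57·239
1 = 57·4131 − 242·973
1 = −242·17497 + 1025·4131
1 = 1025·74119 − 4342·17497
Hence 17497⁻¹ ≡ -4342 ≡ 69777 (mod 74119).

69777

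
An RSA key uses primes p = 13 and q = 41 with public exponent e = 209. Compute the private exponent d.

φ(n) = (p−1)(q−1) = 12·40 = 480.
Need d with 209·d ≡ 1 (mod 480). Apply the extended Euclidean algorithm:
480 = 2×209 + 62
209 = 3×62 + 23
62 = 2×23 + 16
23 = 1×16 + 7
16 = 2×7 + 2
7 = 3×2 + 1
2 = 2×1 + 0
Back-substitute:
1 = 7 − 3·2
1 = −3·16 + 7·7
1 = 7·23 − 10·16
1 = −10·62 + 27·23
1 = 27·209 − 91·62
1 = −91·480 + 209·209
So 209·209 ≡ 1 (mod 480), hence d = 209.

209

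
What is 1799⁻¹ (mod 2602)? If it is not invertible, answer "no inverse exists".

Extended Euclidean algorithm:
2602 = 1×1799 + 803
1799 = 2×803 + 193
803 = 4×193 + 31
193 = 6×31 + 7
31 = 4×7 + 3
7 = 2×3 + 1
3 = 3×1 + 0
Since gcd(1799, 2602) = 1, back-substitute to write 1 as a combination:
1 = 7 − 2·3
1 = −2·31 + 9·7
1 = 9·193 − 56·31
1 = −56·803 + 233·193
1 = 233·1799 − 522·803
1 = −522·2602 + 755·1799
So 1799·755 ≡ 1 (mod 2602).

755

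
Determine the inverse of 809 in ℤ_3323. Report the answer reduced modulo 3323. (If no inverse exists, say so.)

2941

gcd(3323, 809) by repeated division:
3323 = 4·809 + 87
809 = 9·87 + 26
87 = 3·26 + 9
26 = 2·9 + 8
9 = 1·8 + 1
8 = 8·1 + 0
gcd = 1, so the inverse exists. Back-substitute:
1 = 9 − 8
1 = −26 + 3·9
1 = 3·87 − 10·26
1 = −10·809 + 93·87
1 = 93·3323 − 382·809
Thus 809·(-382) ≡ 1 (mod 3323); reducing, -382 mod 3323 = 2941.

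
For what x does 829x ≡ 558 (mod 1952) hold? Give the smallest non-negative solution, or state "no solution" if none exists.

First find gcd(829, 1952):
1952 = 2×829 + 294
829 = 2×294 + 241
294 = 1×241 + 53
241 = 4×53 + 29
53 = 1×29 + 24
29 = 1×24 + 5
24 = 4×5 + 4
5 = 1×4 + 1
4 = 4×1 + 0
gcd = 1, so a unique solution mod 1952 exists.
Back-substitute for the Bézout coefficients:
1 = 5 − 4
1 = −24 + 5·5
1 = 5·29 − 6·24
1 = −6·53 + 11·29
1 = 11·241 − 50·53
1 = −50·294 + 61·241
1 = 61·829 − 172·294
1 = −172·1952 + 405·829
So 829·(405) ≡ 1 (mod 1952), giving 829⁻¹ ≡ 405.
x ≡ 829⁻¹·558 ≡ 405·558 ≡ 1510 (mod 1952).

1510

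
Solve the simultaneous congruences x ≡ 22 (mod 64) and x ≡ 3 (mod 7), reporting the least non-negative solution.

150

Write x = 22 + 64·k. Then 64·k ≡ 3 − 22 ≡ 2 (mod 7).
Need 64⁻¹ mod 7. Extended Euclid on (7, 1):
7 = 7×1 + 0
64⁻¹ ≡ 1 (mod 7), so k ≡ 1·2 ≡ 2 (mod 7).
x = 22 + 64·2 = 150.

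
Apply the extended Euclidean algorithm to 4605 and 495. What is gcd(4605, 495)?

Repeated division:
4605 = 9*495 + 150
495 = 3*150 + 45
150 = 3*45 + 15
45 = 3*15 + 0
gcd(4605, 495) = 15.
Back-substituting:
15 = 150 − 3·45
15 = −3·495 + 10·150
15 = 10·4605 − 93·495
So 15 = (10)·4605 + (-93)·495.

15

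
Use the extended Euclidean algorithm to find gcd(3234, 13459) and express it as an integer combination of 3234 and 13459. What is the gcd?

Euclidean algorithm:
13459 = 4×3234 + 523
3234 = 6×523 + 96
523 = 5×96 + 43
96 = 2×43 + 10
43 = 4×10 + 3
10 = 3×3 + 1
3 = 3×1 + 0
gcd(3234, 13459) = 1.
Back-substituting:
1 = 10 − 3·3
1 = −3·43 + 13·10
1 = 13·96 − 29·43
1 = −29·523 + 158·96
1 = 158·3234 − 977·523
1 = −977·13459 + 4066·3234
So 1 = (-977)·13459 + (4066)·3234.

1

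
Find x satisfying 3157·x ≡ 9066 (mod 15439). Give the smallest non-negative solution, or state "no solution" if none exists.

12625

First find gcd(3157, 15439):
15439 = 4×3157 + 2811
3157 = 1×2811 + 346
2811 = 8×346 + 43
346 = 8×43 + 2
43 = 21×2 + 1
2 = 2×1 + 0
gcd = 1, so a unique solution mod 15439 exists.
Back-substitute for the Bézout coefficients:
1 = 43 − 21·2
1 = −21·346 + 169·43
1 = 169·2811 − 1373·346
1 = −1373·3157 + 1542·2811
1 = 1542·15439 − 7541·3157
So 3157·(-7541) ≡ 1 (mod 15439), giving 3157⁻¹ ≡ 7898.
x ≡ 3157⁻¹·9066 ≡ 7898·9066 ≡ 12625 (mod 15439).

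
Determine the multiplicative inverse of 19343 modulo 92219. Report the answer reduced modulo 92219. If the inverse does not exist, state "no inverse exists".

58765

Apply the Euclidean algorithm to 92219 and 19343:
92219 = 4×19343 + 14847
19343 = 1×14847 + 4496
14847 = 3×4496 + 1359
4496 = 3×1359 + 419
1359 = 3×419 + 102
419 = 4×102 + 11
102 = 9×11 + 3
11 = 3×3 + 2
3 = 1×2 + 1
2 = 2×1 + 0
The gcd is 1. Working backward:
1 = 3 − 2
1 = −11 + 4·3
1 = 4·102 − 37·11
1 = −37·419 + 152·102
1 = 152·1359 − 493·419
1 = −493·4496 + 1631·1359
1 = 1631·14847 − 5386·4496
1 = −5386·19343 + 7017·14847
1 = 7017·92219 − 33454·19343
Hence 19343⁻¹ ≡ -33454 ≡ 58765 (mod 92219).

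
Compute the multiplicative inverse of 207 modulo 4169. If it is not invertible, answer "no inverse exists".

gcd(4169, 207) by repeated division:
4169 = 20*207 + 29
207 = 7*29 + 4
29 = 7*4 + 1
4 = 4*1 + 0
Since gcd(207, 4169) = 1, back-substitute to write 1 as a combination:
1 = 29 − 7·4
1 = −7·207 + 50·29
1 = 50·4169 − 1007·207
So 207·(-1007) ≡ 1 (mod 4169), and -1007 ≡ 3162 (mod 4169).

3162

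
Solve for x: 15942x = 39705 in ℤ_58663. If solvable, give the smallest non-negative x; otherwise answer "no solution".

24565

First find gcd(15942, 58663):
58663 = 3×15942 + 10837
15942 = 1×10837 + 5105
10837 = 2×5105 + 627
5105 = 8×627 + 89
627 = 7×89 + 4
89 = 22×4 + 1
4 = 4×1 + 0
gcd = 1, so a unique solution mod 58663 exists.
Back-substitute for the Bézout coefficients:
1 = 89 − 22·4
1 = −22·627 + 155·89
1 = 155·5105 − 1262·627
1 = −1262·10837 + 2679·5105
1 = 2679·15942 − 3941·10837
1 = −3941·58663 + 14502·15942
So 15942·(14502) ≡ 1 (mod 58663), giving 15942⁻¹ ≡ 14502.
x ≡ 15942⁻¹·39705 ≡ 14502·39705 ≡ 24565 (mod 58663).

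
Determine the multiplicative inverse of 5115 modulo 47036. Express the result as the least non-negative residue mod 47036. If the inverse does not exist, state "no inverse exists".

no inverse exists

Compute gcd(5115, 47036):
47036 = 9*5115 + 1001
5115 = 5*1001 + 110
1001 = 9*110 + 11
110 = 10*11 + 0
gcd(5115, 47036) = 11 ≠ 1, so 5115 has no multiplicative inverse modulo 47036.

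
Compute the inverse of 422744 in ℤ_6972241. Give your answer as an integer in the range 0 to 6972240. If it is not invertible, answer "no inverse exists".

6762040

gcd(6972241, 422744) by repeated division:
6972241 = 16×422744 + 208337
422744 = 2×208337 + 6070
208337 = 34×6070 + 1957
6070 = 3×1957 + 199
1957 = 9×199 + 166
199 = 1×166 + 33
166 = 5×33 + 1
33 = 33×1 + 0
The gcd is 1. Working backward:
1 = 166 − 5·33
1 = −5·199 + 6·166
1 = 6·1957 − 59·199
1 = −59·6070 + 183·1957
1 = 183·208337 − 6281·6070
1 = −6281·422744 + 12745·208337
1 = 12745·6972241 − 210201·422744
Hence 422744⁻¹ ≡ -210201 ≡ 6762040 (mod 6972241).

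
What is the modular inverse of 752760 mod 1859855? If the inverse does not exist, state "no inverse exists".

no inverse exists

Euclidean algorithm on 1859855, 752760:
1859855 = 2×752760 + 354335
752760 = 2×354335 + 44090
354335 = 8×44090 + 1615
44090 = 27×1615 + 485
1615 = 3×485 + 160
485 = 3×160 + 5
160 = 32×5 + 0
gcd(752760, 1859855) = 5 ≠ 1, so 752760 has no multiplicative inverse modulo 1859855.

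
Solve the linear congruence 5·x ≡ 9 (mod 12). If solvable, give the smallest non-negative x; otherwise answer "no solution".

9

First find gcd(5, 12):
12 = 2×5 + 2
5 = 2×2 + 1
2 = 2×1 + 0
gcd = 1, so a unique solution mod 12 exists.
Back-substitute for the Bézout coefficients:
1 = 5 − 2·2
1 = −2·12 + 5·5
So 5·(5) ≡ 1 (mod 12), giving 5⁻¹ ≡ 5.
x ≡ 5⁻¹·9 ≡ 5·9 ≡ 9 (mod 12).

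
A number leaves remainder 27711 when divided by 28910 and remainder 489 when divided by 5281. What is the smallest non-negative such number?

23300261

Write x = 27711 + 28910·k. Then 28910·k ≡ 489 − 27711 ≡ 4464 (mod 5281).
Need 28910⁻¹ mod 5281. Extended Euclid on (5281, 2505):
5281 = 2×2505 + 271
2505 = 9×271 + 66
271 = 4×66 + 7
66 = 9×7 + 3
7 = 2×3 + 1
3 = 3×1 + 0
Back-substitute:
1 = 7 − 2·3
1 = −2·66 + 19·7
1 = 19·271 − 78·66
1 = −78·2505 + 721·271
1 = 721·5281 − 1520·2505
28910⁻¹ ≡ 3761 (mod 5281), so k ≡ 3761·4464 ≡ 805 (mod 5281).
x = 27711 + 28910·805 = 23300261.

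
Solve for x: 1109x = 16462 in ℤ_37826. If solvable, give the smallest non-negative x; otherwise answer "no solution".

First find gcd(1109, 37826):
37826 = 34·1109 + 120
1109 = 9·120 + 29
120 = 4·29 + 4
29 = 7·4 + 1
4 = 4·1 + 0
gcd = 1, so a unique solution mod 37826 exists.
Back-substitute for the Bézout coefficients:
1 = 29 − 7·4
1 = −7·120 + 29·29
1 = 29·1109 − 268·120
1 = −268·37826 + 9141·1109
So 1109·(9141) ≡ 1 (mod 37826), giving 1109⁻¹ ≡ 9141.
x ≡ 1109⁻¹·16462 ≡ 9141·16462 ≡ 7314 (mod 37826).

7314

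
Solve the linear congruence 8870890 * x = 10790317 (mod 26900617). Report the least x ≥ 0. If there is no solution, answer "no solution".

4198651

First find gcd(8870890, 26900617):
26900617 = 3·8870890 + 287947
8870890 = 30·287947 + 232480
287947 = 1·232480 + 55467
232480 = 4·55467 + 10612
55467 = 5·10612 + 2407
10612 = 4·2407 + 984
2407 = 2·984 + 439
984 = 2·439 + 106
439 = 4·106 + 15
106 = 7·15 + 1
15 = 15·1 + 0
gcd = 1, so a unique solution mod 26900617 exists.
Back-substitute for the Bézout coefficients:
1 = 106 − 7·15
1 = −7·439 + 29·106
1 = 29·984 − 65·439
1 = −65·2407 + 159·984
1 = 159·10612 − 701·2407
1 = −701·55467 + 3664·10612
1 = 3664·232480 − 15357·55467
1 = −15357·287947 + 19021·232480
1 = 19021·8870890 − 585987·287947
1 = −585987·26900617 + 1776982·8870890
So 8870890·(1776982) ≡ 1 (mod 26900617), giving 8870890⁻¹ ≡ 1776982.
x ≡ 8870890⁻¹·10790317 ≡ 1776982·10790317 ≡ 4198651 (mod 26900617).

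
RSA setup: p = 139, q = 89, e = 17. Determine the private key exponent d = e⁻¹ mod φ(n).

φ(n) = (p−1)(q−1) = 138·88 = 12144.
Need d with 17·d ≡ 1 (mod 12144). Apply the extended Euclidean algorithm:
12144 = 714*17 + 6
17 = 2*6 + 5
6 = 1*5 + 1
5 = 5*1 + 0
Back-substitute:
1 = 6 − 5
1 = −17 + 3·6
1 = 3·12144 − 2143·17
So 17·(-2143) ≡ 1 (mod 12144), hence d ≡ -2143 ≡ 10001 (mod 12144).

10001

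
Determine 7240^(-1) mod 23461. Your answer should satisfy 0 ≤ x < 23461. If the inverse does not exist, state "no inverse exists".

22356

Apply the Euclidean algorithm to 23461 and 7240:
23461 = 3*7240 + 1741
7240 = 4*1741 + 276
1741 = 6*276 + 85
276 = 3*85 + 21
85 = 4*21 + 1
21 = 21*1 + 0
The gcd is 1. Working backward:
1 = 85 − 4·21
1 = −4·276 + 13·85
1 = 13·1741 − 82·276
1 = −82·7240 + 341·1741
1 = 341·23461 − 1105·7240
So 7240·(-1105) ≡ 1 (mod 23461), and -1105 ≡ 22356 (mod 23461).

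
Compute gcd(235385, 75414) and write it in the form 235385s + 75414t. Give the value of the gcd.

1

Euclidean algorithm:
235385 = 3×75414 + 9143
75414 = 8×9143 + 2270
9143 = 4×2270 + 63
2270 = 36×63 + 2
63 = 31×2 + 1
2 = 2×1 + 0
gcd(235385, 75414) = 1.
Back-substituting:
1 = 63 − 31·2
1 = −31·2270 + 1117·63
1 = 1117·9143 − 4499·2270
1 = −4499·75414 + 37109·9143
1 = 37109·235385 − 115826·75414
So 1 = (37109)·235385 + (-115826)·75414.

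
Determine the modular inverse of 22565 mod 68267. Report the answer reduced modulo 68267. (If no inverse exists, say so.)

8235

Extended Euclidean algorithm:
68267 = 3×22565 + 572
22565 = 39×572 + 257
572 = 2×257 + 58
257 = 4×58 + 25
58 = 2×25 + 8
25 = 3×8 + 1
8 = 8×1 + 0
gcd = 1, so the inverse exists. Back-substitute:
1 = 25 − 3·8
1 = −3·58 + 7·25
1 = 7·257 − 31·58
1 = −31·572 + 69·257
1 = 69·22565 − 2722·572
1 = −2722·68267 + 8235·22565
So 22565·8235 ≡ 1 (mod 68267).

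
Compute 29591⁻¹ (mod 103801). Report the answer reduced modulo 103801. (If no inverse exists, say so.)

Run Euclid on (103801, 29591):
103801 = 3×29591 + 15028
29591 = 1×15028 + 14563
15028 = 1×14563 + 465
14563 = 31×465 + 148
465 = 3×148 + 21
148 = 7×21 + 1
21 = 21×1 + 0
Since gcd(29591, 103801) = 1, back-substitute to write 1 as a combination:
1 = 148 − 7·21
1 = −7·465 + 22·148
1 = 22·14563 − 689·465
1 = −689·15028 + 711·14563
1 = 711·29591 − 1400·15028
1 = −1400·103801 + 4911·29591
So 29591·4911 ≡ 1 (mod 103801).

4911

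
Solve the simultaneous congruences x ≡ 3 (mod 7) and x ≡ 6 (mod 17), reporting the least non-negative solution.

Write x = 3 + 7·k. Then 7·k ≡ 6 − 3 ≡ 3 (mod 17).
Need 7⁻¹ mod 17. Extended Euclid on (17, 7):
17 = 2×7 + 3
7 = 2×3 + 1
3 = 3×1 + 0
Back-substitute:
1 = 7 − 2·3
1 = −2·17 + 5·7
7⁻¹ ≡ 5 (mod 17), so k ≡ 5·3 ≡ 15 (mod 17).
x = 3 + 7·15 = 108.

108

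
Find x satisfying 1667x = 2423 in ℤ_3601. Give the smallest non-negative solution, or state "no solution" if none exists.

First find gcd(1667, 3601):
3601 = 2×1667 + 267
1667 = 6×267 + 65
267 = 4×65 + 7
65 = 9×7 + 2
7 = 3×2 + 1
2 = 2×1 + 0
gcd = 1, so a unique solution mod 3601 exists.
Back-substitute for the Bézout coefficients:
1 = 7 − 3·2
1 = −3·65 + 28·7
1 = 28·267 − 115·65
1 = −115·1667 + 718·267
1 = 718·3601 − 1551·1667
So 1667·(-1551) ≡ 1 (mod 3601), giving 1667⁻¹ ≡ 2050.
x ≡ 1667⁻¹·2423 ≡ 2050·2423 ≡ 1371 (mod 3601).

1371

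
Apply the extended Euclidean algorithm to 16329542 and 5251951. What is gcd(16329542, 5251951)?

Repeated division:
16329542 = 3×5251951 + 573689
5251951 = 9×573689 + 88750
573689 = 6×88750 + 41189
88750 = 2×41189 + 6372
41189 = 6×6372 + 2957
6372 = 2×2957 + 458
2957 = 6×458 + 209
458 = 2×209 + 40
209 = 5×40 + 9
40 = 4×9 + 4
9 = 2×4 + 1
4 = 4×1 + 0
gcd(16329542, 5251951) = 1.
Working backward:
1 = 9 − 2·4
1 = −2·40 + 9·9
1 = 9·209 − 47·40
1 = −47·458 + 103·209
1 = 103·2957 − 665·458
1 = −665·6372 + 1433·2957
1 = 1433·41189 − 9263·6372
1 = −9263·88750 + 19959·41189
1 = 19959·573689 − 129017·88750
1 = −129017·5251951 + 1181112·573689
1 = 1181112·16329542 − 3672353·5251951
So 1 = (1181112)·16329542 + (-3672353)·5251951.

1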